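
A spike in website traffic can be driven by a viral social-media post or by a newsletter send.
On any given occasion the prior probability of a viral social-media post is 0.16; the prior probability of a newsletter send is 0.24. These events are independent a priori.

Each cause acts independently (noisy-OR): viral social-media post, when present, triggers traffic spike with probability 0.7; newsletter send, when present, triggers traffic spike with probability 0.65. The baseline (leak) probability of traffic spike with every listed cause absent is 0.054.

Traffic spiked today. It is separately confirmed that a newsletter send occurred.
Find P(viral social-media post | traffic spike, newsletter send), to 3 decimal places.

P(viral social-media post | traffic spike, newsletter send) ≈ 0.204

Under noisy-OR, P(traffic spike | causes) = 1 − (1−0.054)·∏(1−qᵢ) over the active causes.
Numerator (weight on configurations with viral social-media post): 0.90067·0.16 = 0.144107
Denominator P(traffic spike | newsletter send): 0.6689·0.84 + 0.90067·0.16 = 0.705983
Posterior = 0.144107 / 0.705983 ≈ 0.204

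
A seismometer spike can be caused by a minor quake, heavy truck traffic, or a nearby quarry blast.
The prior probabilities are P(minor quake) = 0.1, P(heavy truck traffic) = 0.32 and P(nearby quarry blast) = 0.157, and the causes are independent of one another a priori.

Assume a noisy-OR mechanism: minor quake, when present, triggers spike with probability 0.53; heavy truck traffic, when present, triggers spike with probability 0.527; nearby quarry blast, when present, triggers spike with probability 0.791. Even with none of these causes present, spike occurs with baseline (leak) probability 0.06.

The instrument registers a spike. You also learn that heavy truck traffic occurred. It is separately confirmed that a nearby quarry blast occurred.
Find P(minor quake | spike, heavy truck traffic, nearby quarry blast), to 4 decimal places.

P(minor quake | spike, heavy truck traffic, nearby quarry blast) ≈ 0.1049

Under noisy-OR, P(spike | causes) = 1 − (1−0.06)·∏(1−qᵢ) over the active causes.
P(spike | heavy truck traffic, nearby quarry blast) = 0.907074·0.9 + 0.956325·0.1 = 0.816367 + 0.095633 = 0.912000
The minor quake-present share is 0.956325·0.1 = 0.095633.
Hence the posterior is 0.095633/0.912000 ≈ 0.1049.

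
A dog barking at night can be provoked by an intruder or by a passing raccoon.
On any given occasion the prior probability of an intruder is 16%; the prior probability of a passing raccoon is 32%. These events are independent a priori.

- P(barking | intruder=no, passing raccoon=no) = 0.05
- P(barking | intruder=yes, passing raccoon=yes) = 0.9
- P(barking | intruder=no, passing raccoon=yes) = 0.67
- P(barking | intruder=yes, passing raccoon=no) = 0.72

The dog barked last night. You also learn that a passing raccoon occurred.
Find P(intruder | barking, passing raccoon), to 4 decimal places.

P(intruder | barking, passing raccoon) ≈ 0.2037

P(barking | passing raccoon) = 0.67*0.84 + 0.9*0.16 = 0.562800 + 0.144000 = 0.706800
The intruder-present share is 0.9*0.16 = 0.144000.
P(intruder | barking, passing raccoon) = 0.144000 / 0.706800 ≈ 0.2037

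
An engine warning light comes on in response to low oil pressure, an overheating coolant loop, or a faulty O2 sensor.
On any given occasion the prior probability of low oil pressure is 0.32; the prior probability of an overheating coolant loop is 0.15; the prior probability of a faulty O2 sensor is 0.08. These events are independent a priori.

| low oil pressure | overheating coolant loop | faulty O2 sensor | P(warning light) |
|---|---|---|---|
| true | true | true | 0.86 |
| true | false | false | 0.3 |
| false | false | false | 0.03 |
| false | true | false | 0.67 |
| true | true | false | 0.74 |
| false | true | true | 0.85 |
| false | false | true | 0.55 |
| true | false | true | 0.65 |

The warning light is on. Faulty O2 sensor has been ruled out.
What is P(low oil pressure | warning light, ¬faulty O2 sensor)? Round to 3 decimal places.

P(low oil pressure | warning light, ¬faulty O2 sensor) ≈ 0.578

For the numerator, keep only low oil pressure=true terms: 0.081600 + 0.035520 = 0.117120
Normalizer over all consistent configurations: 0.03·0.68·0.85 + 0.67·0.68·0.15 + 0.3·0.32·0.85 + 0.74·0.32·0.15 = 0.202800
P(low oil pressure | warning light, ¬faulty O2 sensor) = 0.117120/0.202800 ≈ 0.578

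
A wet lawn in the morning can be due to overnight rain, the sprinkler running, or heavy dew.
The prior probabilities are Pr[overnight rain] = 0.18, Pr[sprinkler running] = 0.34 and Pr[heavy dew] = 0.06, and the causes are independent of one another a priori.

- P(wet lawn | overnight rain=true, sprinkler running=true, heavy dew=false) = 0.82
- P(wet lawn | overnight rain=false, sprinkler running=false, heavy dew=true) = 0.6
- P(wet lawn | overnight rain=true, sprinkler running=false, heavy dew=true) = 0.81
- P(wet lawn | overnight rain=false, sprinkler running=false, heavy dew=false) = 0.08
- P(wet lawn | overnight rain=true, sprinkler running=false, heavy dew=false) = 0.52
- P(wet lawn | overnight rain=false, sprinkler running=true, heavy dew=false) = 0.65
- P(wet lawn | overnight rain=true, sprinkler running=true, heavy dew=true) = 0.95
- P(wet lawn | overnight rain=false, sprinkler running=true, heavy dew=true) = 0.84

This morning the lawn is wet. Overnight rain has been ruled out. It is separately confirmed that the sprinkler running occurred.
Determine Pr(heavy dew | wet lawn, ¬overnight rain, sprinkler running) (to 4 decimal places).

P(wet lawn | ¬overnight rain, sprinkler running) = 0.65·0.94 + 0.84·0.06 = 0.611000 + 0.050400 = 0.661400
The heavy dew-present share is 0.84·0.06 = 0.050400.
So P(heavy dew | wet lawn, ¬overnight rain, sprinkler running) = 0.050400/0.661400 ≈ 0.0762.

Pr(heavy dew | wet lawn, ¬overnight rain, sprinkler running) ≈ 0.0762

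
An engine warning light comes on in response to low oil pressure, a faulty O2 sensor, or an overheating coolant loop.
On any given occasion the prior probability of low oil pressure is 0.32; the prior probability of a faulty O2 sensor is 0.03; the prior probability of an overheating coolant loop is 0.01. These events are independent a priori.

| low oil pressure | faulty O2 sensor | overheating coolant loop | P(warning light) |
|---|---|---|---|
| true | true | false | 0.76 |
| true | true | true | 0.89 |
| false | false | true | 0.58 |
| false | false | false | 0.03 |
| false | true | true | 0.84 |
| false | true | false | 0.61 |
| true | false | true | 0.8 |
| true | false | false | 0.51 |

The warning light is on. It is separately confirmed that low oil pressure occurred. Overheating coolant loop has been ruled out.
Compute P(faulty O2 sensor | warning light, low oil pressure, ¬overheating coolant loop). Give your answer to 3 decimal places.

Sum P(warning light|·) weighted by the priors over both values of faulty O2 sensor:
  P(warning light | low oil pressure, ¬overheating coolant loop) = 0.51×0.97 + 0.76×0.03
        = 0.494700 + 0.022800 = 0.517500
Configurations with faulty O2 sensor contribute 0.022800, so
  P(faulty O2 sensor | warning light, low oil pressure, ¬overheating coolant loop) = 0.022800 / 0.517500 ≈ 0.044

P(faulty O2 sensor | warning light, low oil pressure, ¬overheating coolant loop) ≈ 0.044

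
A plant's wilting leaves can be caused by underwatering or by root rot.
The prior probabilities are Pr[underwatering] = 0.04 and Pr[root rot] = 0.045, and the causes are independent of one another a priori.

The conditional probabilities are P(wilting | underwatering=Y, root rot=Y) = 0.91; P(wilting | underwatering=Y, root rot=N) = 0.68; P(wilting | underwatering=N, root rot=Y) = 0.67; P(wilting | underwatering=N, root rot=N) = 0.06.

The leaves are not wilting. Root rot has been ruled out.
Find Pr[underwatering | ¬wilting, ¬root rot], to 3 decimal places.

Enumerate both values of underwatering and weight by the priors:
  P(¬wilting | ¬root rot) = 0.94*0.96 + 0.32*0.04
        = 0.902400 + 0.012800 = 0.915200
Configurations with underwatering contribute 0.012800, so
  P(underwatering | ¬wilting, ¬root rot) = 0.012800 / 0.915200 ≈ 0.014

Pr[underwatering | ¬wilting, ¬root rot] ≈ 0.014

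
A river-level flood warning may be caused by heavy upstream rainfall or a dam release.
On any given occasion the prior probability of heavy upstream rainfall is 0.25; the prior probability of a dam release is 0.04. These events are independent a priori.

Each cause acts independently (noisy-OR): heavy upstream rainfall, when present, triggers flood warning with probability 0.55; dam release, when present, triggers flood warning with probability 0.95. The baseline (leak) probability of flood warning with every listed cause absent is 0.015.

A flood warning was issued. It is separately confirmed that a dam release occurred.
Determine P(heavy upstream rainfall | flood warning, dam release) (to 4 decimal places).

Under noisy-OR, P(flood warning | causes) = 1 − (1−0.015)·∏(1−qᵢ) over the active causes.
P(flood warning | dam release) = 0.95075×0.75 + 0.977838×0.25 = 0.713062 + 0.244459 = 0.957521
Of this, 0.244459 comes from 0.977838×0.25 (the heavy upstream rainfall=true cases).
P(heavy upstream rainfall | flood warning, dam release) = 0.244459 / 0.957521 ≈ 0.2553

P(heavy upstream rainfall | flood warning, dam release) ≈ 0.2553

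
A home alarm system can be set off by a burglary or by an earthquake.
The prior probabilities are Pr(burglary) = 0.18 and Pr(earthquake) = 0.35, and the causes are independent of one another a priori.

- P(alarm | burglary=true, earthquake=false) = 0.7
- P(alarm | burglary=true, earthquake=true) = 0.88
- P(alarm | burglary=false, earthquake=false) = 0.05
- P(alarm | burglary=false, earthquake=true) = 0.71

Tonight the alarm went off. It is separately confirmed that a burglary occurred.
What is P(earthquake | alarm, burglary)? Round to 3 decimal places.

By total probability over both values of earthquake:
  P(alarm | burglary) = 0.7×0.65 + 0.88×0.35
        = 0.455000 + 0.308000 = 0.763000
The terms with earthquake present sum to 0.308000, so
  P(earthquake | alarm, burglary) = 0.308000 / 0.763000 ≈ 0.404

P(earthquake | alarm, burglary) ≈ 0.404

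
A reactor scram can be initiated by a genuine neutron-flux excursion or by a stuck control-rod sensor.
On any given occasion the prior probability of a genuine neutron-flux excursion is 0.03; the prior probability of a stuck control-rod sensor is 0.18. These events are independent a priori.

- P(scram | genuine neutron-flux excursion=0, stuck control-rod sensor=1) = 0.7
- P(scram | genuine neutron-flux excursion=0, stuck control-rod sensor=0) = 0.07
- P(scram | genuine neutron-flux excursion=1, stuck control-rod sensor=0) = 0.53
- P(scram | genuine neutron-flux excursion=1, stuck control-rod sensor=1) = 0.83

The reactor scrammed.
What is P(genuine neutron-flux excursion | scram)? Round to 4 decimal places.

Sum P(scram|·) weighted by the priors over the 4 (genuine neutron-flux excursion, stuck control-rod sensor) configurations:
  P(scram) = 0.07×0.97×0.82 + 0.7×0.97×0.18 + 0.53×0.03×0.82 + 0.83×0.03×0.18
        = 0.055678 + 0.122220 + 0.013038 + 0.004482 = 0.195418
The terms with genuine neutron-flux excursion present sum to 0.017520, so
  P(genuine neutron-flux excursion | scram) = 0.017520 / 0.195418 ≈ 0.0897

P(genuine neutron-flux excursion | scram) ≈ 0.0897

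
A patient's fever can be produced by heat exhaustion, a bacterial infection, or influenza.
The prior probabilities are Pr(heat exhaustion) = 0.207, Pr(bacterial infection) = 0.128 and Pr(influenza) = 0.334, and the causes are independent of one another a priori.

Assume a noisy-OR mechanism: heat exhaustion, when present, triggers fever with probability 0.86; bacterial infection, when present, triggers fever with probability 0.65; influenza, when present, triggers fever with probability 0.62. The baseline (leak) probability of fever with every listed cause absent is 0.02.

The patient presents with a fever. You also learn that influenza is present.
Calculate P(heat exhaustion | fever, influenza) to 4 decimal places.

P(heat exhaustion | fever, influenza) ≈ 0.2740

Under noisy-OR, P(fever | causes) = 1 − (1−0.02)·∏(1−qᵢ) over the active causes.
Numerator (weight on configurations with heat exhaustion): 0.171093 + 0.026013 = 0.197106
Denominator P(fever | influenza): 0.6276·0.793·0.872 + 0.86966·0.793·0.128 + 0.947864·0.207·0.872 + 0.981752·0.207·0.128 = 0.719363
Posterior = 0.197106 / 0.719363 ≈ 0.2740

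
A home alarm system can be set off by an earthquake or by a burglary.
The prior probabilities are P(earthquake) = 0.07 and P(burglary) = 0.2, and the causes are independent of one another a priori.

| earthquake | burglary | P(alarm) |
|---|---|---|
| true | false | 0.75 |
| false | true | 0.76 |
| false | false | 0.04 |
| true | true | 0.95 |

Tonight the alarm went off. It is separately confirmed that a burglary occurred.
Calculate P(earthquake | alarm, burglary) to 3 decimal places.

Enumerate both values of earthquake and weight by the priors:
  P(alarm | burglary) = 0.76·0.93 + 0.95·0.07
        = 0.706800 + 0.066500 = 0.773300
Keeping only the earthquake-present terms gives 0.066500, so
  P(earthquake | alarm, burglary) = 0.066500 / 0.773300 ≈ 0.086

P(earthquake | alarm, burglary) ≈ 0.086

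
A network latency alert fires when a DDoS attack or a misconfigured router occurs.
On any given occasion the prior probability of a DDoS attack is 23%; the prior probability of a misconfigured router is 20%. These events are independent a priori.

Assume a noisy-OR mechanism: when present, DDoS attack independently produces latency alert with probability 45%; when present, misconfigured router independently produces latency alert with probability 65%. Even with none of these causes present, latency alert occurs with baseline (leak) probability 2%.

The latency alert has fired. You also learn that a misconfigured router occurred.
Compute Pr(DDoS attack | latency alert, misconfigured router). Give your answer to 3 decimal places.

Under noisy-OR, P(latency alert | causes) = 1 − (1−0.02)·∏(1−qᵢ) over the active causes.
P(latency alert | misconfigured router) = 0.657×0.77 + 0.81135×0.23 = 0.505890 + 0.186611 = 0.692501
The DDoS attack-present share is 0.81135×0.23 = 0.186611.
So P(DDoS attack | latency alert, misconfigured router) = 0.186611/0.692501 ≈ 0.269.

Pr(DDoS attack | latency alert, misconfigured router) ≈ 0.269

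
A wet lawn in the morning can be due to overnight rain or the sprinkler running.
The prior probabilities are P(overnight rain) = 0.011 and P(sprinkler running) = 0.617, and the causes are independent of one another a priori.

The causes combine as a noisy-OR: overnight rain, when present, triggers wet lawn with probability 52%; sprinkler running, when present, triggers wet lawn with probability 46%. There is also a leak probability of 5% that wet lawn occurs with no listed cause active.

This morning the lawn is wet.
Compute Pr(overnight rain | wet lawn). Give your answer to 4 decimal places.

Pr(overnight rain | wet lawn) ≈ 0.0229

Under noisy-OR, P(wet lawn | causes) = 1 − (1−0.05)·∏(1−qᵢ) over the active causes.
Weight on overnight rain=true, given the evidence: 0.002292 + 0.005116 = 0.007408
The normalizing constant is 0.05*0.989*0.383 + 0.487*0.989*0.617 + 0.544*0.011*0.383 + 0.75376*0.011*0.617 = 0.323521
Posterior = 0.007408 / 0.323521 ≈ 0.0229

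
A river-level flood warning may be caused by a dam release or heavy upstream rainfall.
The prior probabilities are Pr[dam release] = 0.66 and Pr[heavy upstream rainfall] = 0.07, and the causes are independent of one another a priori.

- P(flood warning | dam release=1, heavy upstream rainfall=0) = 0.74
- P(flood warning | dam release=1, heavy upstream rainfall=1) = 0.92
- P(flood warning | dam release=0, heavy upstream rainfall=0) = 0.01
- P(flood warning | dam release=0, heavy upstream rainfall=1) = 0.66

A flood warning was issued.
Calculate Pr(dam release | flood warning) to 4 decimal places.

Weight on dam release=true, given the evidence: 0.454212 + 0.042504 = 0.496716
The normalizing constant is 0.01×0.34×0.93 + 0.66×0.34×0.07 + 0.74×0.66×0.93 + 0.92×0.66×0.07 = 0.515586
P(dam release | flood warning) = 0.496716/0.515586 ≈ 0.9634

Pr(dam release | flood warning) ≈ 0.9634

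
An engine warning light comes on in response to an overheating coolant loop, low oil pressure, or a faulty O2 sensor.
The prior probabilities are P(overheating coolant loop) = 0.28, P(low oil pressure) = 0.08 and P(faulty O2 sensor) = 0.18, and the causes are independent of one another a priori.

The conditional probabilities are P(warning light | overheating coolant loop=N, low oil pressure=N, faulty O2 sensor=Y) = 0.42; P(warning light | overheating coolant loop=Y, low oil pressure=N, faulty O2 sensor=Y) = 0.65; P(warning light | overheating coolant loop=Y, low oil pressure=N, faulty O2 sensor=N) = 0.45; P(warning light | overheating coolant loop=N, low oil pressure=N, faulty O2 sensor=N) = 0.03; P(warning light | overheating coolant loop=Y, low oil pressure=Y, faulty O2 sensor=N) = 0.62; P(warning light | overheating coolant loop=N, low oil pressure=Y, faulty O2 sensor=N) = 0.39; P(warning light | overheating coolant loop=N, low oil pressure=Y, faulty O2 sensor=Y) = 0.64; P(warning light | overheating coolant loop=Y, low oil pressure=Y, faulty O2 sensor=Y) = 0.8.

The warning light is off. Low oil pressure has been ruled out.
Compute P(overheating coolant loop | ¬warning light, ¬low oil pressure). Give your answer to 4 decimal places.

By total probability over the 4 (overheating coolant loop, faulty O2 sensor) configurations:
  P(¬warning light | ¬low oil pressure) = 0.97·0.72·0.82 + 0.58·0.72·0.18 + 0.55·0.28·0.82 + 0.35·0.28·0.18
        = 0.572688 + 0.075168 + 0.126280 + 0.017640 = 0.791776
Configurations with overheating coolant loop contribute 0.143920, so
  P(overheating coolant loop | ¬warning light, ¬low oil pressure) = 0.143920 / 0.791776 ≈ 0.1818

P(overheating coolant loop | ¬warning light, ¬low oil pressure) ≈ 0.1818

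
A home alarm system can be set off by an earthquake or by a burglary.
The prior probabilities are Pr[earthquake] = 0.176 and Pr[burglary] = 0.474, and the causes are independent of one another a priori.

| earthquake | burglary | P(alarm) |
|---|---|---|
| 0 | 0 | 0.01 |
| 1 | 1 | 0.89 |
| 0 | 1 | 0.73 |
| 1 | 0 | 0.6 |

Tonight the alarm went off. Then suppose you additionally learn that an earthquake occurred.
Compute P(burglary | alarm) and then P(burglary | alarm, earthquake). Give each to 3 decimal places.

P(burglary | alarm) ≈ 0.857; P(burglary | alarm, earthquake) ≈ 0.572

Numerator (weight on configurations with burglary): 0.285120 + 0.074247 = 0.359367
Denominator P(alarm): 0.01×0.824×0.526 + 0.73×0.824×0.474 + 0.6×0.176×0.526 + 0.89×0.176×0.474 = 0.419247
Posterior = 0.359367 / 0.419247 ≈ 0.857

Now also conditioning on earthquake=true:
By total probability over both values of burglary:
  P(alarm | earthquake) = 0.6*0.526 + 0.89*0.474
        = 0.315600 + 0.421860 = 0.737460
The terms with burglary present sum to 0.421860, so
  P(burglary | alarm, earthquake) = 0.421860 / 0.737460 ≈ 0.572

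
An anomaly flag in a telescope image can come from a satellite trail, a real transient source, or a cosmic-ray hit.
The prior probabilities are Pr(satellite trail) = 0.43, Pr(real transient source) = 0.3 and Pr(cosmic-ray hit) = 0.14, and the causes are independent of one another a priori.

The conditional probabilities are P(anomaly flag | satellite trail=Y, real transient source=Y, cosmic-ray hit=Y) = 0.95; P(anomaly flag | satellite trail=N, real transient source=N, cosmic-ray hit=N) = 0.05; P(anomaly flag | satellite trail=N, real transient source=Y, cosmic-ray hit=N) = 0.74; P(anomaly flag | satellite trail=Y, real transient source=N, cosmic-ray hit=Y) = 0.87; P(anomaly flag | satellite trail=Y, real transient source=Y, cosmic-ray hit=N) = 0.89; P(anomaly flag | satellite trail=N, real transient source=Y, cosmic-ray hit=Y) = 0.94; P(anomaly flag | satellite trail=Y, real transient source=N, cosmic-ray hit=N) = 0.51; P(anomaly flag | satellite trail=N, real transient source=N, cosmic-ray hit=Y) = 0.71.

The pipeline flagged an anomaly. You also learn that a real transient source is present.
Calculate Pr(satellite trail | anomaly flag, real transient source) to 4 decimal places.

Pr(satellite trail | anomaly flag, real transient source) ≈ 0.4688

Sum P(anomaly flag|·) weighted by the priors over the 4 (satellite trail, cosmic-ray hit) configurations:
  P(anomaly flag | real transient source) = 0.74*0.57*0.86 + 0.94*0.57*0.14 + 0.89*0.43*0.86 + 0.95*0.43*0.14
        = 0.362748 + 0.075012 + 0.329122 + 0.057190 = 0.824072
Configurations with satellite trail contribute 0.386312, so
  P(satellite trail | anomaly flag, real transient source) = 0.386312 / 0.824072 ≈ 0.4688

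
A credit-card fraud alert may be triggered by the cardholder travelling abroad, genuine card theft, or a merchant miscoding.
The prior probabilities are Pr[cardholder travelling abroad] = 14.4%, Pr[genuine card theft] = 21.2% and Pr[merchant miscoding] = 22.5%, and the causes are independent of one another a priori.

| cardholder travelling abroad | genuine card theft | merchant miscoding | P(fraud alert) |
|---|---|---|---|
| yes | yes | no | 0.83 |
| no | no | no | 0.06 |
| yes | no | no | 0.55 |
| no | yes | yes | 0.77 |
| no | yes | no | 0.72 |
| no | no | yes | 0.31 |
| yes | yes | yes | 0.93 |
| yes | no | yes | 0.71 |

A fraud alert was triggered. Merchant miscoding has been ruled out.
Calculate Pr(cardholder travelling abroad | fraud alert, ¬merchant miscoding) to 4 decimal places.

P(fraud alert | ¬merchant miscoding) = 0.06·0.856·0.788 + 0.72·0.856·0.212 + 0.55·0.144·0.788 + 0.83·0.144·0.212 = 0.040472 + 0.130660 + 0.062410 + 0.025338 = 0.258880
The cardholder travelling abroad-present share is 0.062410 + 0.025338 = 0.087748.
P(cardholder travelling abroad | fraud alert, ¬merchant miscoding) = 0.087748 / 0.258880 ≈ 0.3390

Pr(cardholder travelling abroad | fraud alert, ¬merchant miscoding) ≈ 0.3390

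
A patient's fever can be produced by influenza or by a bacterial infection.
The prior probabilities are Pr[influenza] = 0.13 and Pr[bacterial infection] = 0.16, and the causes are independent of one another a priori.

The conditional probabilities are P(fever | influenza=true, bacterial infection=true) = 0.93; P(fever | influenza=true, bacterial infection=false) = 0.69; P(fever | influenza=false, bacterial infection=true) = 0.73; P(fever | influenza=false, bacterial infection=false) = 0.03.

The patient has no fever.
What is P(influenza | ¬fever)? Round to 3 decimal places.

Enumerate the 4 (influenza, bacterial infection) configurations and weight by the priors:
  P(¬fever) = 0.97·0.87·0.84 + 0.27·0.87·0.16 + 0.31·0.13·0.84 + 0.07·0.13·0.16
        = 0.708876 + 0.037584 + 0.033852 + 0.001456 = 0.781768
Keeping only the influenza-present terms gives 0.035308, so
  P(influenza | ¬fever) = 0.035308 / 0.781768 ≈ 0.045

P(influenza | ¬fever) ≈ 0.045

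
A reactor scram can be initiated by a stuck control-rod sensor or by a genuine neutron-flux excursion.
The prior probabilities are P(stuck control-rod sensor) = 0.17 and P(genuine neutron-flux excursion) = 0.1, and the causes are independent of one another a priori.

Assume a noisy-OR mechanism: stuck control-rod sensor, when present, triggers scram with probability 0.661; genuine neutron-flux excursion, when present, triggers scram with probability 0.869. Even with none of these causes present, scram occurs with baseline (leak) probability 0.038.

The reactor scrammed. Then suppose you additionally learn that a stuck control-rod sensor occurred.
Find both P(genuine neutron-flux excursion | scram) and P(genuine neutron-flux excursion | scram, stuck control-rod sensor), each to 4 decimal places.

Under noisy-OR, P(scram | causes) = 1 − (1−0.038)·∏(1−qᵢ) over the active causes.
For the numerator, keep only genuine neutron-flux excursion=true terms: 0.072540 + 0.016274 = 0.088814
Denominator P(scram): 0.038·0.83·0.9 + 0.873978·0.83·0.1 + 0.673882·0.17·0.9 + 0.957279·0.17·0.1 = 0.220304
Posterior = 0.088814 / 0.220304 ≈ 0.4031

With the extra evidence:
P(scram | stuck control-rod sensor) = 0.673882·0.9 + 0.957279·0.1 = 0.606494 + 0.095728 = 0.702222
Restricting to configurations with genuine neutron-flux excursion present: 0.957279·0.1 = 0.095728.
P(genuine neutron-flux excursion | scram, stuck control-rod sensor) = 0.095728 / 0.702222 ≈ 0.1363

P(genuine neutron-flux excursion | scram) ≈ 0.4031; P(genuine neutron-flux excursion | scram, stuck control-rod sensor) ≈ 0.1363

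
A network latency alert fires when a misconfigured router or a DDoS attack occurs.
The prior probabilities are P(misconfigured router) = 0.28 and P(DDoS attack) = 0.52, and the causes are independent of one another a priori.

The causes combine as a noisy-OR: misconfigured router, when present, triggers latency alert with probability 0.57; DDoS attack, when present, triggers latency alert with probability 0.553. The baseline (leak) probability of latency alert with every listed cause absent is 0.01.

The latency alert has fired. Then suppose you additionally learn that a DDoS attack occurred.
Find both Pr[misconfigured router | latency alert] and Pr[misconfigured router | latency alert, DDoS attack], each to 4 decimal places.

Under noisy-OR, P(latency alert | causes) = 1 − (1−0.01)·∏(1−qᵢ) over the active causes.
P(latency alert) = 0.01·0.72·0.48 + 0.55747·0.72·0.52 + 0.5743·0.28·0.48 + 0.809712·0.28·0.52 = 0.003456 + 0.208717 + 0.077186 + 0.117894 = 0.407253
Restricting to configurations with misconfigured router present: 0.077186 + 0.117894 = 0.195080.
So P(misconfigured router | latency alert) = 0.195080/0.407253 ≈ 0.4790.

Now also conditioning on DDoS attack=true:
P(latency alert | DDoS attack) = 0.55747×0.72 + 0.809712×0.28 = 0.401378 + 0.226719 = 0.628097
Restricting to configurations with misconfigured router present: 0.809712×0.28 = 0.226719.
Hence the posterior is 0.226719/0.628097 ≈ 0.3610.
This is intercausal reasoning (explaining away): once DDoS attack accounts for the latency alert, misconfigured router becomes less likely.

Pr[misconfigured router | latency alert] ≈ 0.4790; Pr[misconfigured router | latency alert, DDoS attack] ≈ 0.3610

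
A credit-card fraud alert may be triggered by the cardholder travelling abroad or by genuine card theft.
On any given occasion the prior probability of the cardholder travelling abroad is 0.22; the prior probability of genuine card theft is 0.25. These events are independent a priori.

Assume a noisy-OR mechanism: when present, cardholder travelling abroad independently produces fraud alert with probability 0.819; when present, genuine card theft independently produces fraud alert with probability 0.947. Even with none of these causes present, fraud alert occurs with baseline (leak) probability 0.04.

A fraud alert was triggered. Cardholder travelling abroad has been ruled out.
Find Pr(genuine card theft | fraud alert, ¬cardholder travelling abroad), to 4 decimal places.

Pr(genuine card theft | fraud alert, ¬cardholder travelling abroad) ≈ 0.8878

Under noisy-OR, P(fraud alert | causes) = 1 − (1−0.04)·∏(1−qᵢ) over the active causes.
P(fraud alert | ¬cardholder travelling abroad) = 0.04×0.75 + 0.94912×0.25 = 0.030000 + 0.237280 = 0.267280
Restricting to configurations with genuine card theft present: 0.94912×0.25 = 0.237280.
Hence the posterior is 0.237280/0.267280 ≈ 0.8878.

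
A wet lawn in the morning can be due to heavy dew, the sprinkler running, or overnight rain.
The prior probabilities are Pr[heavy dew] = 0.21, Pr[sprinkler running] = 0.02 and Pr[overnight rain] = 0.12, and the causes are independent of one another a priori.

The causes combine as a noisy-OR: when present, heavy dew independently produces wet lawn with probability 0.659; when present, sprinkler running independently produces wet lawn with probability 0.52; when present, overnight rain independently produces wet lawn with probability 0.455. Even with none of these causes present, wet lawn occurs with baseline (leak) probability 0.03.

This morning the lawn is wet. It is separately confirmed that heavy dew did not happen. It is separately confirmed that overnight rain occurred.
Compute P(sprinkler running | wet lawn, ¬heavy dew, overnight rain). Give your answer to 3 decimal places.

P(sprinkler running | wet lawn, ¬heavy dew, overnight rain) ≈ 0.031

Under noisy-OR, P(wet lawn | causes) = 1 − (1−0.03)·∏(1−qᵢ) over the active causes.
P(wet lawn | ¬heavy dew, overnight rain) = 0.47135*0.98 + 0.746248*0.02 = 0.461923 + 0.014925 = 0.476848
Of this, 0.014925 comes from 0.746248*0.02 (the sprinkler running=true cases).
P(sprinkler running | wet lawn, ¬heavy dew, overnight rain) = 0.014925 / 0.476848 ≈ 0.031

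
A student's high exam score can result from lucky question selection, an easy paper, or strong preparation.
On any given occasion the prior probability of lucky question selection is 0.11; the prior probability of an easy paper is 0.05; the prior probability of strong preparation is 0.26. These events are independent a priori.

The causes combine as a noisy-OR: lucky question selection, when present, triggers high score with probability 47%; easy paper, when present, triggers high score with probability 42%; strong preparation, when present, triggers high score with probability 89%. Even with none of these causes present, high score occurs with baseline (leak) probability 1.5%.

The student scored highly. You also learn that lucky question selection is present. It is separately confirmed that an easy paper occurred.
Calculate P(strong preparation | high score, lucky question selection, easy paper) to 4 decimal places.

Under noisy-OR, P(high score | causes) = 1 − (1−0.015)·∏(1−qᵢ) over the active causes.
For the numerator, keep only strong preparation=true terms: 0.966693*0.26 = 0.251340
The normalizing constant is 0.697211*0.74 + 0.966693*0.26 = 0.767276
Posterior = 0.251340 / 0.767276 ≈ 0.3276

P(strong preparation | high score, lucky question selection, easy paper) ≈ 0.3276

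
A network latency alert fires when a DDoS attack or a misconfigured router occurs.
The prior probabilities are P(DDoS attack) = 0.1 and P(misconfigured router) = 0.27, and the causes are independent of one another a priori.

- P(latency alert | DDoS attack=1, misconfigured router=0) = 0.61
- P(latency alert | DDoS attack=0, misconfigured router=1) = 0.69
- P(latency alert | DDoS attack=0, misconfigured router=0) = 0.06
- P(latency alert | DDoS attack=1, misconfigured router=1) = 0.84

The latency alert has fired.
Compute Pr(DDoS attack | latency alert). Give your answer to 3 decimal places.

Weight on DDoS attack=true, given the evidence: 0.044530 + 0.022680 = 0.067210
Normalizer over all consistent configurations: 0.06×0.9×0.73 + 0.69×0.9×0.27 + 0.61×0.1×0.73 + 0.84×0.1×0.27 = 0.274300
Posterior = 0.067210 / 0.274300 ≈ 0.245

Pr(DDoS attack | latency alert) ≈ 0.245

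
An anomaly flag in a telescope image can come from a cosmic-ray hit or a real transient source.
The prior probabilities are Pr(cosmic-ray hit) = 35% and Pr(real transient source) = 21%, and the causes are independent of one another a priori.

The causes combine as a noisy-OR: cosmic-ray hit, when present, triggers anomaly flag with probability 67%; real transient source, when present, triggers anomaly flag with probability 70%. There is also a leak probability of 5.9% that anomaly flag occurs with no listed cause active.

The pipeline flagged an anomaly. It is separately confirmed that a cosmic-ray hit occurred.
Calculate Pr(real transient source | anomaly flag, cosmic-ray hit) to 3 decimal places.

Pr(real transient source | anomaly flag, cosmic-ray hit) ≈ 0.259

Under noisy-OR, P(anomaly flag | causes) = 1 − (1−0.059)·∏(1−qᵢ) over the active causes.
Weight on real transient source=true, given the evidence: 0.906841*0.21 = 0.190437
Normalizer over all consistent configurations: 0.68947*0.79 + 0.906841*0.21 = 0.735118
Posterior = 0.190437 / 0.735118 ≈ 0.259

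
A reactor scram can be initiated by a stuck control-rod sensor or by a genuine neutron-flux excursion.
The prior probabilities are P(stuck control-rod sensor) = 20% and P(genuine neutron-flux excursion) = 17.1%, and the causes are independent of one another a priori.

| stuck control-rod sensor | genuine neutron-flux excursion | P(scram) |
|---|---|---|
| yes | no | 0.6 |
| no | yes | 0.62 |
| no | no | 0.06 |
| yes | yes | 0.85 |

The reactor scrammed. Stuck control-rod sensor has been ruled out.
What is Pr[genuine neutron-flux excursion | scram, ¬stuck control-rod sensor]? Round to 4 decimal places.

Pr[genuine neutron-flux excursion | scram, ¬stuck control-rod sensor] ≈ 0.6807

Enumerate both values of genuine neutron-flux excursion and weight by the priors:
  P(scram | ¬stuck control-rod sensor) = 0.06*0.829 + 0.62*0.171
        = 0.049740 + 0.106020 = 0.155760
Keeping only the genuine neutron-flux excursion-present terms gives 0.106020, so
  P(genuine neutron-flux excursion | scram, ¬stuck control-rod sensor) = 0.106020 / 0.155760 ≈ 0.6807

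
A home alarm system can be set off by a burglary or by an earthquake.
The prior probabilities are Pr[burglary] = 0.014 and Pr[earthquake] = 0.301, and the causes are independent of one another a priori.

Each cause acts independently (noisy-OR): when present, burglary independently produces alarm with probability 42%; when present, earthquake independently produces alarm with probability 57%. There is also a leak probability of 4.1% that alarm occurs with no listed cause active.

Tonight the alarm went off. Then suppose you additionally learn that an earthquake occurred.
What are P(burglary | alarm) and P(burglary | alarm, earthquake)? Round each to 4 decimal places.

P(burglary | alarm) ≈ 0.0359; P(burglary | alarm, earthquake) ≈ 0.0181

Under noisy-OR, P(alarm | causes) = 1 − (1−0.041)·∏(1−qᵢ) over the active causes.
For the numerator, keep only burglary=true terms: 0.004343 + 0.003206 = 0.007549
Denominator P(alarm): 0.041*0.986*0.699 + 0.58763*0.986*0.301 + 0.44378*0.014*0.699 + 0.760825*0.014*0.301 = 0.210207
Posterior = 0.007549 / 0.210207 ≈ 0.0359

Now condition on the additional information:
By total probability over both values of burglary:
  P(alarm | earthquake) = 0.58763×0.986 + 0.760825×0.014
        = 0.579403 + 0.010652 = 0.590055
The terms with burglary present sum to 0.010652, so
  P(burglary | alarm, earthquake) = 0.010652 / 0.590055 ≈ 0.0181
Conditioning on earthquake lowers the posterior on burglary: the classic explaining-away effect in a common-effect structure.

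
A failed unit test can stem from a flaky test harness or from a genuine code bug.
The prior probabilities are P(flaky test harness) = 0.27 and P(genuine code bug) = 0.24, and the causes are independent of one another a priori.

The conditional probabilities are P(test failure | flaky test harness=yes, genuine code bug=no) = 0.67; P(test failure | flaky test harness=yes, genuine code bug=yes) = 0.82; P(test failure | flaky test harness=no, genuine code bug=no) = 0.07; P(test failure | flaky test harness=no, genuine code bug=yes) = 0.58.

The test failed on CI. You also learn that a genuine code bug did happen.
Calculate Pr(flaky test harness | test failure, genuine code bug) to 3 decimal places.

Pr(flaky test harness | test failure, genuine code bug) ≈ 0.343

P(test failure | genuine code bug) = 0.58×0.73 + 0.82×0.27 = 0.423400 + 0.221400 = 0.644800
Restricting to configurations with flaky test harness present: 0.82×0.27 = 0.221400.
Hence the posterior is 0.221400/0.644800 ≈ 0.343.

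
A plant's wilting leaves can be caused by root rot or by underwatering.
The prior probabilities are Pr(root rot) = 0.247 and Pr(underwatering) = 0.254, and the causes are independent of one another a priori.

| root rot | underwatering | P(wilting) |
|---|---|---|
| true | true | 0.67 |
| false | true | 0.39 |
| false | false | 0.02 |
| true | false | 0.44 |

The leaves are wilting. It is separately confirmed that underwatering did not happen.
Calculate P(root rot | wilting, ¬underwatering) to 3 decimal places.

P(wilting | ¬underwatering) = 0.02*0.753 + 0.44*0.247 = 0.015060 + 0.108680 = 0.123740
Of this, 0.108680 comes from 0.44*0.247 (the root rot=true cases).
Hence the posterior is 0.108680/0.123740 ≈ 0.878.

P(root rot | wilting, ¬underwatering) ≈ 0.878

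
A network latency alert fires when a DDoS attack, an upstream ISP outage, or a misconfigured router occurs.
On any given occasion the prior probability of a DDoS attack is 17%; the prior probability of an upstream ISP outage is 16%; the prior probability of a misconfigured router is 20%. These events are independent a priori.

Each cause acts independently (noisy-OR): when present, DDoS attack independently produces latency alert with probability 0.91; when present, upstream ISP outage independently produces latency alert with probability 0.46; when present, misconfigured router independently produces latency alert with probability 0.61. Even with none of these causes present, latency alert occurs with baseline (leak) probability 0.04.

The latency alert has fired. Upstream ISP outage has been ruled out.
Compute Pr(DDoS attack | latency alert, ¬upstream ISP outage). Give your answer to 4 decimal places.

Under noisy-OR, P(latency alert | causes) = 1 − (1−0.04)·∏(1−qᵢ) over the active causes.
Enumerate the 4 (DDoS attack, misconfigured router) configurations and weight by the priors:
  P(latency alert | ¬upstream ISP outage) = 0.04*0.83*0.8 + 0.6256*0.83*0.2 + 0.9136*0.17*0.8 + 0.966304*0.17*0.2
        = 0.026560 + 0.103850 + 0.124250 + 0.032854 = 0.287514
Configurations with DDoS attack contribute 0.157104, so
  P(DDoS attack | latency alert, ¬upstream ISP outage) = 0.157104 / 0.287514 ≈ 0.5464

Pr(DDoS attack | latency alert, ¬upstream ISP outage) ≈ 0.5464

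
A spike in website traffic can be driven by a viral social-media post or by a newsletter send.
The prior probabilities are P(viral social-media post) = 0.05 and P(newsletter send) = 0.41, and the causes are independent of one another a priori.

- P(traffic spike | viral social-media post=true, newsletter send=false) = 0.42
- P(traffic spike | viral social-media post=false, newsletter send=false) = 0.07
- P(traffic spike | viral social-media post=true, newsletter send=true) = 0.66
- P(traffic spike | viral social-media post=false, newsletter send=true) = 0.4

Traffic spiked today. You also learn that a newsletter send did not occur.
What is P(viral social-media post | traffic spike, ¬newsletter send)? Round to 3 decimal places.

Sum P(traffic spike|·) weighted by the priors over both values of viral social-media post:
  P(traffic spike | ¬newsletter send) = 0.07×0.95 + 0.42×0.05
        = 0.066500 + 0.021000 = 0.087500
Keeping only the viral social-media post-present terms gives 0.021000, so
  P(viral social-media post | traffic spike, ¬newsletter send) = 0.021000 / 0.087500 ≈ 0.240

P(viral social-media post | traffic spike, ¬newsletter send) ≈ 0.240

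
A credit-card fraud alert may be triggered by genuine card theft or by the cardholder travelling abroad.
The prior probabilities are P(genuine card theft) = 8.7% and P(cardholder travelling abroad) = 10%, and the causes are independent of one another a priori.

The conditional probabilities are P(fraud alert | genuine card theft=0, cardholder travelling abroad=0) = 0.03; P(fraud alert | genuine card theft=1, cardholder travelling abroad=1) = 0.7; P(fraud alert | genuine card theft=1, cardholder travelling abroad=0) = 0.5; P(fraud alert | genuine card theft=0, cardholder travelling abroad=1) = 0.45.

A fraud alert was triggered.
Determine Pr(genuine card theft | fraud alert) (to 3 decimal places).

Pr(genuine card theft | fraud alert) ≈ 0.408

P(fraud alert) = 0.03*0.913*0.9 + 0.45*0.913*0.1 + 0.5*0.087*0.9 + 0.7*0.087*0.1 = 0.024651 + 0.041085 + 0.039150 + 0.006090 = 0.110976
Of this, 0.045240 comes from 0.039150 + 0.006090 (the genuine card theft=true cases).
Hence the posterior is 0.045240/0.110976 ≈ 0.408.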